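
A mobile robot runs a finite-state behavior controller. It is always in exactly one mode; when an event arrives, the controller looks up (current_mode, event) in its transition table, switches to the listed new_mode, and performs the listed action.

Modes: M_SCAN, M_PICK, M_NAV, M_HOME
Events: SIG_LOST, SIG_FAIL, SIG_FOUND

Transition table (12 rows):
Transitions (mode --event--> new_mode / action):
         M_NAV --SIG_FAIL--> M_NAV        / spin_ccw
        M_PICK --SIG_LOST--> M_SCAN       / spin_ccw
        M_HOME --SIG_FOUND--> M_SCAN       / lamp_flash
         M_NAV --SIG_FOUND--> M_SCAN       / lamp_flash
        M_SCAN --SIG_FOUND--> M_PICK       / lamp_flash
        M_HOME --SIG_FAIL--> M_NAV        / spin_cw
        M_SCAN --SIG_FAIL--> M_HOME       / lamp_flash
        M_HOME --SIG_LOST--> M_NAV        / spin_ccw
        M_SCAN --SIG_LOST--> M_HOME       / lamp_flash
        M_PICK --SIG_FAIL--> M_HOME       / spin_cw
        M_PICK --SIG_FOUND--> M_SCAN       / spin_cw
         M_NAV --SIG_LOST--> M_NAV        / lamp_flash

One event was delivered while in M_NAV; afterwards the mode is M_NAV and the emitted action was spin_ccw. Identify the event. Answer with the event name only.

try SIG_LOST: (M_NAV, SIG_LOST) → (M_NAV, lamp_flash)
try SIG_FAIL: (M_NAV, SIG_FAIL) → (M_NAV, spin_ccw)  ← matches
try SIG_FOUND: (M_NAV, SIG_FOUND) → (M_SCAN, lamp_flash)

SIG_FAIL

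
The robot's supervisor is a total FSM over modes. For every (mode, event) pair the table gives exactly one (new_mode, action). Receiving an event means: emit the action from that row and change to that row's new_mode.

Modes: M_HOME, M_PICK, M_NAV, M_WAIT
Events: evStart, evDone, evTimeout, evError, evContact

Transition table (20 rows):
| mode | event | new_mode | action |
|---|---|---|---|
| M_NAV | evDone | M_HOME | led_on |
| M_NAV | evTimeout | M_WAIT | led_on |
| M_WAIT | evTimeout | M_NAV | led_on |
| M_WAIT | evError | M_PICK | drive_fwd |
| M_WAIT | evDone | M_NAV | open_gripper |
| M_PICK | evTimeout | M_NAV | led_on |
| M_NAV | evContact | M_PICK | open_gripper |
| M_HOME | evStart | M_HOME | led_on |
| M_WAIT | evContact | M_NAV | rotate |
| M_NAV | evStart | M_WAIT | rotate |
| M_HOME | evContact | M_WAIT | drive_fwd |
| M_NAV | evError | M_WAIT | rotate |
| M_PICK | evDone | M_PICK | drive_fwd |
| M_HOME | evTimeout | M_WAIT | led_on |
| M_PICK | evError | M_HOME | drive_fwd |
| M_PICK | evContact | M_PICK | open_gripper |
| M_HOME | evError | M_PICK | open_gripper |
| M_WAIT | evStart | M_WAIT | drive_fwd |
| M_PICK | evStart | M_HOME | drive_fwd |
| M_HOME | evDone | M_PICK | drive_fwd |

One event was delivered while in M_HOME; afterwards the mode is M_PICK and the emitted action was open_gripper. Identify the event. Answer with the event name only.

try evStart: (M_HOME, evStart) → (M_HOME, led_on)
try evDone: (M_HOME, evDone) → (M_PICK, drive_fwd)
try evTimeout: (M_HOME, evTimeout) → (M_WAIT, led_on)
try evError: (M_HOME, evError) → (M_PICK, open_gripper)  ← matches
try evContact: (M_HOME, evContact) → (M_WAIT, drive_fwd)

evError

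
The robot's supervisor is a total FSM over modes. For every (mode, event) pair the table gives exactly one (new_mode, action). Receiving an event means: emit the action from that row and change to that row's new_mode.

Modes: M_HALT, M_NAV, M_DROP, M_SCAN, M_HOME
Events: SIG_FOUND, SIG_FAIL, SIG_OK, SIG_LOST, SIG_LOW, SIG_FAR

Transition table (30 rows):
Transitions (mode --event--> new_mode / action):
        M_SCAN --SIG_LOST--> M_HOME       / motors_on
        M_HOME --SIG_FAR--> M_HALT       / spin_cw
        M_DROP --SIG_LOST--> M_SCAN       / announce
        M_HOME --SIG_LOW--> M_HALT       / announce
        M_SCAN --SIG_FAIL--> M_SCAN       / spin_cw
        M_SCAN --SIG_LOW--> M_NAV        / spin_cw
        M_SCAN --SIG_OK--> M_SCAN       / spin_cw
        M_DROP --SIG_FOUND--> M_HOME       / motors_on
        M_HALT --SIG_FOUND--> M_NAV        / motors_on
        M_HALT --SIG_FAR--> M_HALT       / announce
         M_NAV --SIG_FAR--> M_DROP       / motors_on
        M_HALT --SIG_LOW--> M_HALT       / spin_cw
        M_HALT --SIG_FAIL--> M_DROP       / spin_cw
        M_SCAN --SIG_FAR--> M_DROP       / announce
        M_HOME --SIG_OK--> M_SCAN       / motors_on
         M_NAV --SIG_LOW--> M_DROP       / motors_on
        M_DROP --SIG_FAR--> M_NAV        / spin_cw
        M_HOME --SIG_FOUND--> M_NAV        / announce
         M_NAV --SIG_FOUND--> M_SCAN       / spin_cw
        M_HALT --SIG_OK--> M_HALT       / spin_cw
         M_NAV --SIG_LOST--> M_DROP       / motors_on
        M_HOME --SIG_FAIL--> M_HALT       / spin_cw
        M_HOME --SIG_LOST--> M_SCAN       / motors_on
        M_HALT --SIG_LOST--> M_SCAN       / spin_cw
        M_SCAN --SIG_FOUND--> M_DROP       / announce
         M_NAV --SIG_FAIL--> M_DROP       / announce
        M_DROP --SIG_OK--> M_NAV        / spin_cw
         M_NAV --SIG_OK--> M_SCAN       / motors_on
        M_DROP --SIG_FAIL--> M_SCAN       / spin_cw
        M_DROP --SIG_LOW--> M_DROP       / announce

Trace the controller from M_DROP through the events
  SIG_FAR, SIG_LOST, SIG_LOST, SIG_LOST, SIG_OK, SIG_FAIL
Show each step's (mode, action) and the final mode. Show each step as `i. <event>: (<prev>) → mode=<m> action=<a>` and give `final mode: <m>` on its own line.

final mode: M_SCAN

1. SIG_FAR: (M_DROP) → mode=M_NAV action=spin_cw
2. SIG_LOST: (M_NAV) → mode=M_DROP action=motors_on
3. SIG_LOST: (M_DROP) → mode=M_SCAN action=announce
4. SIG_LOST: (M_SCAN) → mode=M_HOME action=motors_on
5. SIG_OK: (M_HOME) → mode=M_SCAN action=motors_on
6. SIG_FAIL: (M_SCAN) → mode=M_SCAN action=spin_cw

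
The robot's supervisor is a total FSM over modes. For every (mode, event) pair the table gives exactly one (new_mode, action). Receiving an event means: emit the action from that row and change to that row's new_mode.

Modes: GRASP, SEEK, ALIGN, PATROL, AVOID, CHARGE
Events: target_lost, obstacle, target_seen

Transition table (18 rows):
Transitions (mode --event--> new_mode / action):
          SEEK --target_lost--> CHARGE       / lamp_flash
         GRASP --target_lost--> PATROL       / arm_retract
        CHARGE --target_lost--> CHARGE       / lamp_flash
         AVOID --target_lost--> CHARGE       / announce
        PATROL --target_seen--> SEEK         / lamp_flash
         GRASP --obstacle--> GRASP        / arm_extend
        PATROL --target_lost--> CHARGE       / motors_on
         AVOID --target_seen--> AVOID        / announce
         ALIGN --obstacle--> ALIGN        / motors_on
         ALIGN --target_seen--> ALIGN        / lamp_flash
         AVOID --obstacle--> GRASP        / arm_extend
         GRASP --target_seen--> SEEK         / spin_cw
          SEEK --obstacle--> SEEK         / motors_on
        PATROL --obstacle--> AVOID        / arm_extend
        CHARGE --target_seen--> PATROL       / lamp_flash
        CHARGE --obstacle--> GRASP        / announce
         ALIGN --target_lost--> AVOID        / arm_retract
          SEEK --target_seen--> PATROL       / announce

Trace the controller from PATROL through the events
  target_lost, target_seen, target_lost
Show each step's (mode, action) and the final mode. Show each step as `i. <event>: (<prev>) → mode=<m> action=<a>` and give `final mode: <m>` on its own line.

1. target_lost: (PATROL) → mode=CHARGE action=motors_on
2. target_seen: (CHARGE) → mode=PATROL action=lamp_flash
3. target_lost: (PATROL) → mode=CHARGE action=motors_on

final mode: CHARGE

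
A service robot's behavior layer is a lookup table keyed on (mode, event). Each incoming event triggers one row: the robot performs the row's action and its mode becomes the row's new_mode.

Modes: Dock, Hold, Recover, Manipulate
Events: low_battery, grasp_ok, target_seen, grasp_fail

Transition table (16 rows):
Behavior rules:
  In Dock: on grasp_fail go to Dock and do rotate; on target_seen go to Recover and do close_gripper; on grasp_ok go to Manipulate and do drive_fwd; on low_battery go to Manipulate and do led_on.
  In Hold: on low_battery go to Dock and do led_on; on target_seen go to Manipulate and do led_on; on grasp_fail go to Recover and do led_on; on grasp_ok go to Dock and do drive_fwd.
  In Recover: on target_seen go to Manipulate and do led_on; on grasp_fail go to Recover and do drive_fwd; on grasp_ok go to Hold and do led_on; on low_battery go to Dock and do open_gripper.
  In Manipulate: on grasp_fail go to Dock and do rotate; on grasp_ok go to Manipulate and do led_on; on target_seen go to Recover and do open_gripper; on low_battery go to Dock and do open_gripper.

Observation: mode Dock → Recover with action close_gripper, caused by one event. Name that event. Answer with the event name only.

try low_battery: (Dock, low_battery) → (Manipulate, led_on)
try grasp_ok: (Dock, grasp_ok) → (Manipulate, drive_fwd)
try target_seen: (Dock, target_seen) → (Recover, close_gripper)  ← matches
try grasp_fail: (Dock, grasp_fail) → (Dock, rotate)

target_seen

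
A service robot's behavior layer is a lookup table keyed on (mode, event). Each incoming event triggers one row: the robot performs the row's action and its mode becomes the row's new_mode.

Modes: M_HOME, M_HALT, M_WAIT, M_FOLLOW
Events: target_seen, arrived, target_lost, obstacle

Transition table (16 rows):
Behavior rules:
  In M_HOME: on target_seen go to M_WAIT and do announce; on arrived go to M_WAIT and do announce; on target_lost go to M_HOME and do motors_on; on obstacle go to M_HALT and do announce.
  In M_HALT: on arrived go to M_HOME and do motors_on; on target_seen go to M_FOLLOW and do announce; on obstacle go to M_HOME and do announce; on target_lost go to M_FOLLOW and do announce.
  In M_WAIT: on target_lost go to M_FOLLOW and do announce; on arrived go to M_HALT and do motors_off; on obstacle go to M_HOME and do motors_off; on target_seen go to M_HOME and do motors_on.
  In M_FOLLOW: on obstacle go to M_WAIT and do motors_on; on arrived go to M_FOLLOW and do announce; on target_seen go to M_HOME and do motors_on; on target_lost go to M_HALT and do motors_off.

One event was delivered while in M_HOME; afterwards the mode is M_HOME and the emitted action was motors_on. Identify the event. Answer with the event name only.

try target_seen: (M_HOME, target_seen) → (M_WAIT, announce)
try arrived: (M_HOME, arrived) → (M_WAIT, announce)
try target_lost: (M_HOME, target_lost) → (M_HOME, motors_on)  ← matches
try obstacle: (M_HOME, obstacle) → (M_HALT, announce)

target_lost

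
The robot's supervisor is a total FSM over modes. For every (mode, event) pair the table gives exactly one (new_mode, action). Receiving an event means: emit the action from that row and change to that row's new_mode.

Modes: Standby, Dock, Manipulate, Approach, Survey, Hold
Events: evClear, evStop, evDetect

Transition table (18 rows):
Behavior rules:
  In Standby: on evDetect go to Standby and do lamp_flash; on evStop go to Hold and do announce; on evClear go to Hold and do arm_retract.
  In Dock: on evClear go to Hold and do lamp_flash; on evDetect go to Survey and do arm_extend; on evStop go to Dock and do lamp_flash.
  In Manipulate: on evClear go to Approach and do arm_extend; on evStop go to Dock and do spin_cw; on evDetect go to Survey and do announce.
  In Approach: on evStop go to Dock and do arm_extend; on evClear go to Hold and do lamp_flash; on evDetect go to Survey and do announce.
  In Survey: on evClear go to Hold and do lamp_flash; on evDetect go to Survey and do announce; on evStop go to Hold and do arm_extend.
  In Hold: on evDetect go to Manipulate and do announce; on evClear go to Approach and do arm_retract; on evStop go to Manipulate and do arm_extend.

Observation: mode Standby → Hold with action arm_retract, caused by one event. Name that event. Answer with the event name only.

try evClear: (Standby, evClear) → (Hold, arm_retract)  ← matches
try evStop: (Standby, evStop) → (Hold, announce)
try evDetect: (Standby, evDetect) → (Standby, lamp_flash)

evClear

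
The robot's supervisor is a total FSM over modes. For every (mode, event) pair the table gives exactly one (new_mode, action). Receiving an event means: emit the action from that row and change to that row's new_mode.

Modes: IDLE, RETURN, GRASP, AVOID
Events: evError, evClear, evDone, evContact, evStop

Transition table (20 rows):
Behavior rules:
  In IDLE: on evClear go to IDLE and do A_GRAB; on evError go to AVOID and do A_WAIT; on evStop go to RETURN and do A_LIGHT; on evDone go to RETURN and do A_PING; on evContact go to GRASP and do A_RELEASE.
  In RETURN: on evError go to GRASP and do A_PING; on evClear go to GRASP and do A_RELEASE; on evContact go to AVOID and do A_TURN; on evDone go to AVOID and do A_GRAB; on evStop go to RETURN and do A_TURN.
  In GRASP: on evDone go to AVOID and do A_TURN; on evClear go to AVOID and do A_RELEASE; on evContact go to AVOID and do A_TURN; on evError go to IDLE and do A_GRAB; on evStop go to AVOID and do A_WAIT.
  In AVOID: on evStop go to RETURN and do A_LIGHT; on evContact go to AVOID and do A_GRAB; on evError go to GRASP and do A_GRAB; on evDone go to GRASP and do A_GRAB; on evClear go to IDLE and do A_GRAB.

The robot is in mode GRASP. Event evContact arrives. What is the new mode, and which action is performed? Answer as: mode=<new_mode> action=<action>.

current mode = GRASP; filter table to that mode:
  (GRASP, evDone) → (AVOID, A_TURN)
  (GRASP, evClear) → (AVOID, A_RELEASE)
  (GRASP, evContact) → (AVOID, A_TURN)  ← event matches
  (GRASP, evError) → (IDLE, A_GRAB)
  (GRASP, evStop) → (AVOID, A_WAIT)
event = evContact selects (AVOID, A_TURN)

mode=AVOID action=A_TURN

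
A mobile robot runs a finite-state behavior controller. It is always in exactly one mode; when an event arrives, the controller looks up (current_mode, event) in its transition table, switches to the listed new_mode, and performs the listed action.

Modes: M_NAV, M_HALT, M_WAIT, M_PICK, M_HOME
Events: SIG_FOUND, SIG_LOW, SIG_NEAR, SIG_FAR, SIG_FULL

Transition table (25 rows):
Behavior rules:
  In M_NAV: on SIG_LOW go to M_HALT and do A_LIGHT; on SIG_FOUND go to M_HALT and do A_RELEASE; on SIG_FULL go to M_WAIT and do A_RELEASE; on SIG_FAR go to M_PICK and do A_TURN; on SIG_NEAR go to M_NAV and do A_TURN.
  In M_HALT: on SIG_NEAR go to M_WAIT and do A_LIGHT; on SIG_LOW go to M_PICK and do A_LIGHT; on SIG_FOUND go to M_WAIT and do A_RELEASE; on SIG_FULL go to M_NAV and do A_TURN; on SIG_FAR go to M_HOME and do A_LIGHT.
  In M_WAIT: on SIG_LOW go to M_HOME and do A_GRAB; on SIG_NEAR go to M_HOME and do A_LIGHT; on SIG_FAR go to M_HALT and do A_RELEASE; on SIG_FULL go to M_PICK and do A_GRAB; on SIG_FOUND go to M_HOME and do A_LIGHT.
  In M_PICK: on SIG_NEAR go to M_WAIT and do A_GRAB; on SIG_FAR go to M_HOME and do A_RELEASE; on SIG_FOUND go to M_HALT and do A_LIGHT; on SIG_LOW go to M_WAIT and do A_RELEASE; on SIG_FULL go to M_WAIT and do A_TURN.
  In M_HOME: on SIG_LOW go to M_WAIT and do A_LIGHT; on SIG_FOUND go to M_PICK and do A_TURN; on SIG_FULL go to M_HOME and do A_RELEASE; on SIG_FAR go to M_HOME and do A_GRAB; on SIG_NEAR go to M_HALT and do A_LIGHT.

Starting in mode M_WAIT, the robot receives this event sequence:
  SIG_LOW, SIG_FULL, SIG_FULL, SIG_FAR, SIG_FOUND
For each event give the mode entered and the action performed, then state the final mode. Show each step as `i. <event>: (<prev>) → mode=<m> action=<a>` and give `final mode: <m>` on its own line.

final mode: M_PICK

1. SIG_LOW: (M_WAIT) → mode=M_HOME action=A_GRAB
2. SIG_FULL: (M_HOME) → mode=M_HOME action=A_RELEASE
3. SIG_FULL: (M_HOME) → mode=M_HOME action=A_RELEASE
4. SIG_FAR: (M_HOME) → mode=M_HOME action=A_GRAB
5. SIG_FOUND: (M_HOME) → mode=M_PICK action=A_TURN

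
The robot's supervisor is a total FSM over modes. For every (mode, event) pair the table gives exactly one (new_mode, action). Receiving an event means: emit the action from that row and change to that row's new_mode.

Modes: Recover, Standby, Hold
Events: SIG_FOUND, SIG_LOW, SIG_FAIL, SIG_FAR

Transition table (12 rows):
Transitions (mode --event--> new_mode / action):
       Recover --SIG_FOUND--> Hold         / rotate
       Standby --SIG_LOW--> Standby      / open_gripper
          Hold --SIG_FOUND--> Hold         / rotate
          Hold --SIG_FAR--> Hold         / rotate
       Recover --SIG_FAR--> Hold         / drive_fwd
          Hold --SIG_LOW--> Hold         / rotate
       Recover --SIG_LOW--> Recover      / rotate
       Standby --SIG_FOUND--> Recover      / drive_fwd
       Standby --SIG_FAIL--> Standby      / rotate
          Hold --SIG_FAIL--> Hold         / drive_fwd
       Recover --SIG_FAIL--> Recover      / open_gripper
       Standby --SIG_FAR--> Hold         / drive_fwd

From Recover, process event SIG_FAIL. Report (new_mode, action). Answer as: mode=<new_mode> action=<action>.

current mode = Recover; filter table to that mode:
  (Recover, SIG_FOUND) → (Hold, rotate)
  (Recover, SIG_FAR) → (Hold, drive_fwd)
  (Recover, SIG_LOW) → (Recover, rotate)
  (Recover, SIG_FAIL) → (Recover, open_gripper)  ← event matches
event = SIG_FAIL selects (Recover, open_gripper)

mode=Recover action=open_gripper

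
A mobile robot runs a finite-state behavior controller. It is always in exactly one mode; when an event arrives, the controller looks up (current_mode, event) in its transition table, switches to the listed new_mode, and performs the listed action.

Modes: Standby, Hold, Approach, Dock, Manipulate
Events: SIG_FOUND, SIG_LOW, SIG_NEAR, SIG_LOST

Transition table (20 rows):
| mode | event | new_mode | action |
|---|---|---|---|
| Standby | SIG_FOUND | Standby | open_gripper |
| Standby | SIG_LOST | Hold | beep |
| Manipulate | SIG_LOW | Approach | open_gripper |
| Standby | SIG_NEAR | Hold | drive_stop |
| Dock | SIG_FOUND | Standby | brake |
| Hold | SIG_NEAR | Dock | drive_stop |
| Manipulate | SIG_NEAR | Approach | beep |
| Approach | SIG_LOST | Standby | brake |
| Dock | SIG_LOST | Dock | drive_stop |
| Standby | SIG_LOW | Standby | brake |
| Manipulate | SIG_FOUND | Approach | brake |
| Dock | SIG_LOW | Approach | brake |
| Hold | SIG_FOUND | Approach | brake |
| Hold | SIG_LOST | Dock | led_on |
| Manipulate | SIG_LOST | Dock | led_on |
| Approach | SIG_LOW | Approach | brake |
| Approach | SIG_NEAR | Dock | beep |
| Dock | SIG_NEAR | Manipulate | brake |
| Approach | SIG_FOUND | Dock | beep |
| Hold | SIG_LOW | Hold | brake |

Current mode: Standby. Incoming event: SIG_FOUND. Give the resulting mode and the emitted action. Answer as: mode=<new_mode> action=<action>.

mode=Standby action=open_gripper

current mode = Standby; filter table to that mode:
  (Standby, SIG_FOUND) → (Standby, open_gripper)  ← event matches
  (Standby, SIG_LOST) → (Hold, beep)
  (Standby, SIG_NEAR) → (Hold, drive_stop)
  (Standby, SIG_LOW) → (Standby, brake)
event = SIG_FOUND selects (Standby, open_gripper)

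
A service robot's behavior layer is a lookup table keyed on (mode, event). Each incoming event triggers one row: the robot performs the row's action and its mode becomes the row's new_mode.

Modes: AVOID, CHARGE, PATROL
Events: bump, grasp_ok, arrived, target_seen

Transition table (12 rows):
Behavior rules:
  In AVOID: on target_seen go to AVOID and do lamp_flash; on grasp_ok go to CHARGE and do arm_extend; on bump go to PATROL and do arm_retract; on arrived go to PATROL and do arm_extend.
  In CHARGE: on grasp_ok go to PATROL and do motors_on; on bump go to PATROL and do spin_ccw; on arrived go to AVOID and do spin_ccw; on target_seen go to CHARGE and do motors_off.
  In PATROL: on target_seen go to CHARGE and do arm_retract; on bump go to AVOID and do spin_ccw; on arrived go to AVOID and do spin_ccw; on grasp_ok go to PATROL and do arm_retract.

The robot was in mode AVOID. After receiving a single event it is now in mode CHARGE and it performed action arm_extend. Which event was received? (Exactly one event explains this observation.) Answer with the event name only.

grasp_ok

try bump: (AVOID, bump) → (PATROL, arm_retract)
try grasp_ok: (AVOID, grasp_ok) → (CHARGE, arm_extend)  ← matches
try arrived: (AVOID, arrived) → (PATROL, arm_extend)
try target_seen: (AVOID, target_seen) → (AVOID, lamp_flash)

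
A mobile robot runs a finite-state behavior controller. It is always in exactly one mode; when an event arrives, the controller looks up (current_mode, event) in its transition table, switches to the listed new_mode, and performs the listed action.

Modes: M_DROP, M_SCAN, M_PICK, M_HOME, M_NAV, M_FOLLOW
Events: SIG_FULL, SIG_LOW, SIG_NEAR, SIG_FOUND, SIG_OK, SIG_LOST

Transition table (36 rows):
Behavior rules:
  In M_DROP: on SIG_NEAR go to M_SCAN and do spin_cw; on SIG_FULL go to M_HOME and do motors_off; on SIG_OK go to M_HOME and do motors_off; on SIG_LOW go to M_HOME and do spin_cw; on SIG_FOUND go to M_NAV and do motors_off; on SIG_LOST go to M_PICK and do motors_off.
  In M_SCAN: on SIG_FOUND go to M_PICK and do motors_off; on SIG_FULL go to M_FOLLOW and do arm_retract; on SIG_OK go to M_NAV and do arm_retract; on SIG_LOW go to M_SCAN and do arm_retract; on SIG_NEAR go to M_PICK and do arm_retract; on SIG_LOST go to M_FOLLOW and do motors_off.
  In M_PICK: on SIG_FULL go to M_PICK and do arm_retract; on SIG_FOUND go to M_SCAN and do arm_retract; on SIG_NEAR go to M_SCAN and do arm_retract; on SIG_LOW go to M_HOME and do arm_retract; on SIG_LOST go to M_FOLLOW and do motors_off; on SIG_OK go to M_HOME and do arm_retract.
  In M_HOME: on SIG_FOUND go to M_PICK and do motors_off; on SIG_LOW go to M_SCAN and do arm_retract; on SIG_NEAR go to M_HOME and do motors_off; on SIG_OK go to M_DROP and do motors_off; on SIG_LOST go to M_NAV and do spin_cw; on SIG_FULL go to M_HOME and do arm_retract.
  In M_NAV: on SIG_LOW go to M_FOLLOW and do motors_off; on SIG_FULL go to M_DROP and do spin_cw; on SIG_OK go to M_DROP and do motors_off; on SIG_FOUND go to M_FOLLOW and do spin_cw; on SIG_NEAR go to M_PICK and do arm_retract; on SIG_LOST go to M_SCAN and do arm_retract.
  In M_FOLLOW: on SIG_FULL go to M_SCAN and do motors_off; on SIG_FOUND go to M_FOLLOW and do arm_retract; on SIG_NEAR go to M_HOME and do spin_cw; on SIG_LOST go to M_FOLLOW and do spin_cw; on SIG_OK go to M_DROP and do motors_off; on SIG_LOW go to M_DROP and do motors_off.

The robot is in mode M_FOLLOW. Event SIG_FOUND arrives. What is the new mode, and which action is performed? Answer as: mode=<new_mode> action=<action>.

mode=M_FOLLOW action=arm_retract

current mode = M_FOLLOW; filter table to that mode:
  (M_FOLLOW, SIG_FULL) → (M_SCAN, motors_off)
  (M_FOLLOW, SIG_FOUND) → (M_FOLLOW, arm_retract)  ← event matches
  (M_FOLLOW, SIG_NEAR) → (M_HOME, spin_cw)
  (M_FOLLOW, SIG_LOST) → (M_FOLLOW, spin_cw)
  (M_FOLLOW, SIG_OK) → (M_DROP, motors_off)
  (M_FOLLOW, SIG_LOW) → (M_DROP, motors_off)
event = SIG_FOUND selects (M_FOLLOW, arm_retract)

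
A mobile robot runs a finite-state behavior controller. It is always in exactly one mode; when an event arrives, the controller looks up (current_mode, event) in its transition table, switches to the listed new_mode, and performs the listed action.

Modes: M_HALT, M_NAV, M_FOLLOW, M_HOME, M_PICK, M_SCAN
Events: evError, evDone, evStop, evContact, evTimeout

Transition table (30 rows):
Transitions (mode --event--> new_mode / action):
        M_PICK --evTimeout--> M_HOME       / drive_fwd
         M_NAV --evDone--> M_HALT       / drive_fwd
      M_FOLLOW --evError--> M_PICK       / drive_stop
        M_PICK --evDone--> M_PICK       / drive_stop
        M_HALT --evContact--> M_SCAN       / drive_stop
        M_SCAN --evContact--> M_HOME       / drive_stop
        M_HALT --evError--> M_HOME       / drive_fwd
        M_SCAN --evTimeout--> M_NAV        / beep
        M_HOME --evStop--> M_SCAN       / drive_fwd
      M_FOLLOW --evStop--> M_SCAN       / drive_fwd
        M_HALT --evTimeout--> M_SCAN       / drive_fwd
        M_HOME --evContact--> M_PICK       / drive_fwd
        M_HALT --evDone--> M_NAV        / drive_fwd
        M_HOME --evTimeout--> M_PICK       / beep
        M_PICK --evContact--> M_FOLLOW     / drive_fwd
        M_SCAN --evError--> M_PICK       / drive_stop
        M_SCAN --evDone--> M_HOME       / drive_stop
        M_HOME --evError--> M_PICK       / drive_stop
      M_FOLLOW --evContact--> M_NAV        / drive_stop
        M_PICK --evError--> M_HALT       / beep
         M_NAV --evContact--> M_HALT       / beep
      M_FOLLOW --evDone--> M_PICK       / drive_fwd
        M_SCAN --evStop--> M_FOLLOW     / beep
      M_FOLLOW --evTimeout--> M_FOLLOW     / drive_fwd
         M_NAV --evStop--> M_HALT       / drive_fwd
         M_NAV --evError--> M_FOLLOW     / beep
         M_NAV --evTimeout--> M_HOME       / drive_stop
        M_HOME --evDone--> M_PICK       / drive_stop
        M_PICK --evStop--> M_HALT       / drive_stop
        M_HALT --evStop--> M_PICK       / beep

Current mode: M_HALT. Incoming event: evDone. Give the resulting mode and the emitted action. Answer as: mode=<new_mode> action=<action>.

current mode = M_HALT; filter table to that mode:
  (M_HALT, evContact) → (M_SCAN, drive_stop)
  (M_HALT, evError) → (M_HOME, drive_fwd)
  (M_HALT, evTimeout) → (M_SCAN, drive_fwd)
  (M_HALT, evDone) → (M_NAV, drive_fwd)  ← event matches
  (M_HALT, evStop) → (M_PICK, beep)
event = evDone selects (M_NAV, drive_fwd)

mode=M_NAV action=drive_fwd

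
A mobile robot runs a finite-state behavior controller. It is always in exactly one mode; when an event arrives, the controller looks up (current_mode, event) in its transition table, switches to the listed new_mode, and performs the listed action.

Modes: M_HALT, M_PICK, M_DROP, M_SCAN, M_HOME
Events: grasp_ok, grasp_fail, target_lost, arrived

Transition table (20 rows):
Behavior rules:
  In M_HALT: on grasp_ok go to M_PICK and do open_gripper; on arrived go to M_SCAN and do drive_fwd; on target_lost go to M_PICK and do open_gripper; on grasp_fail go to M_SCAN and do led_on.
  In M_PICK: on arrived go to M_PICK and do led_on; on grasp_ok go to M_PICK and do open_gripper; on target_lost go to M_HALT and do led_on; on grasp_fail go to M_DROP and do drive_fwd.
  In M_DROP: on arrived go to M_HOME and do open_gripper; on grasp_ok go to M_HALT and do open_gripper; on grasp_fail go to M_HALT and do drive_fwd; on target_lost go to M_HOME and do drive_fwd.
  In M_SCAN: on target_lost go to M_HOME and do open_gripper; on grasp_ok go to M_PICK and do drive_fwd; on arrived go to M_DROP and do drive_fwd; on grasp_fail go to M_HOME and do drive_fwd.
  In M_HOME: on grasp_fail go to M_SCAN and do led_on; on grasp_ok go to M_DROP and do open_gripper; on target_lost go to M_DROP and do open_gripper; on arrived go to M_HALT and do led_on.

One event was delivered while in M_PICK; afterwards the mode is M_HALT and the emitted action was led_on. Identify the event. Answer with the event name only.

try grasp_ok: (M_PICK, grasp_ok) → (M_PICK, open_gripper)
try grasp_fail: (M_PICK, grasp_fail) → (M_DROP, drive_fwd)
try target_lost: (M_PICK, target_lost) → (M_HALT, led_on)  ← matches
try arrived: (M_PICK, arrived) → (M_PICK, led_on)

target_lost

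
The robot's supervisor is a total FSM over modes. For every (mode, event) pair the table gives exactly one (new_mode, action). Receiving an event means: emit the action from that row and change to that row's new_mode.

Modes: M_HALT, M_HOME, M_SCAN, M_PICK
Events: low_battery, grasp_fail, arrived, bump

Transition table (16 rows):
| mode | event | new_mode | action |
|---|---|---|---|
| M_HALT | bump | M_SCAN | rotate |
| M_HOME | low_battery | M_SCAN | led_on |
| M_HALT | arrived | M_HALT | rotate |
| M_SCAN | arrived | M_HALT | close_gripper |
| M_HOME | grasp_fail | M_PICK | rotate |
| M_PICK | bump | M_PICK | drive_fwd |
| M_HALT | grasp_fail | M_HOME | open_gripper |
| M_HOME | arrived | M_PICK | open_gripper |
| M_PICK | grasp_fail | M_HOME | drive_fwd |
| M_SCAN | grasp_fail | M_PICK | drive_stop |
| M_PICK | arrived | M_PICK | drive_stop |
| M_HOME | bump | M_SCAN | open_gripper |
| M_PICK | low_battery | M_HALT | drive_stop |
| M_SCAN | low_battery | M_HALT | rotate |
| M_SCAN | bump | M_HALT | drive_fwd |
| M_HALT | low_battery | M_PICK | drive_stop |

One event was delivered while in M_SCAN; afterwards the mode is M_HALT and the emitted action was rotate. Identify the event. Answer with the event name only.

try low_battery: (M_SCAN, low_battery) → (M_HALT, rotate)  ← matches
try grasp_fail: (M_SCAN, grasp_fail) → (M_PICK, drive_stop)
try arrived: (M_SCAN, arrived) → (M_HALT, close_gripper)
try bump: (M_SCAN, bump) → (M_HALT, drive_fwd)

low_battery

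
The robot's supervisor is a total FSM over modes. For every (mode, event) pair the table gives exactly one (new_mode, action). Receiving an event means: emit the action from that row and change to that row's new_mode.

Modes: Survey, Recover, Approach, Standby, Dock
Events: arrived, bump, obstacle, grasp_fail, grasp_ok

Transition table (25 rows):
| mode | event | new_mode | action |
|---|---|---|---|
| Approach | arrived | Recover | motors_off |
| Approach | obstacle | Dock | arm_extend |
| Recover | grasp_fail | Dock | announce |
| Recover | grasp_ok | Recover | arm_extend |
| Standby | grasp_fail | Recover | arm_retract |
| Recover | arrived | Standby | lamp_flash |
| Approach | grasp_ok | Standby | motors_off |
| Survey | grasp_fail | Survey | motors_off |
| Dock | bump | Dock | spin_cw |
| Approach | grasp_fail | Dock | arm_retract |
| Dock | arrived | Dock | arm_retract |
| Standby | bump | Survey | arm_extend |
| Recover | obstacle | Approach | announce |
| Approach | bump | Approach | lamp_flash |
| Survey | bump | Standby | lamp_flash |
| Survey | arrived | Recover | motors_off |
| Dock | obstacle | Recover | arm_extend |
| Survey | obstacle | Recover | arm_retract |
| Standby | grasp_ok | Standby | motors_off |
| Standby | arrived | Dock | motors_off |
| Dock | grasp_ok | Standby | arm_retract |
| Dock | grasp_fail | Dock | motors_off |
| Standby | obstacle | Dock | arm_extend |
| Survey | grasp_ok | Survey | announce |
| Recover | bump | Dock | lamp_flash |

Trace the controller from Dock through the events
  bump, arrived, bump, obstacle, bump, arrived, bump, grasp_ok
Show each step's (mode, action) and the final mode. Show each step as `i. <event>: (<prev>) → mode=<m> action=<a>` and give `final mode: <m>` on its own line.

final mode: Standby

1. bump: (Dock) → mode=Dock action=spin_cw
2. arrived: (Dock) → mode=Dock action=arm_retract
3. bump: (Dock) → mode=Dock action=spin_cw
4. obstacle: (Dock) → mode=Recover action=arm_extend
5. bump: (Recover) → mode=Dock action=lamp_flash
6. arrived: (Dock) → mode=Dock action=arm_retract
7. bump: (Dock) → mode=Dock action=spin_cw
8. grasp_ok: (Dock) → mode=Standby action=arm_retract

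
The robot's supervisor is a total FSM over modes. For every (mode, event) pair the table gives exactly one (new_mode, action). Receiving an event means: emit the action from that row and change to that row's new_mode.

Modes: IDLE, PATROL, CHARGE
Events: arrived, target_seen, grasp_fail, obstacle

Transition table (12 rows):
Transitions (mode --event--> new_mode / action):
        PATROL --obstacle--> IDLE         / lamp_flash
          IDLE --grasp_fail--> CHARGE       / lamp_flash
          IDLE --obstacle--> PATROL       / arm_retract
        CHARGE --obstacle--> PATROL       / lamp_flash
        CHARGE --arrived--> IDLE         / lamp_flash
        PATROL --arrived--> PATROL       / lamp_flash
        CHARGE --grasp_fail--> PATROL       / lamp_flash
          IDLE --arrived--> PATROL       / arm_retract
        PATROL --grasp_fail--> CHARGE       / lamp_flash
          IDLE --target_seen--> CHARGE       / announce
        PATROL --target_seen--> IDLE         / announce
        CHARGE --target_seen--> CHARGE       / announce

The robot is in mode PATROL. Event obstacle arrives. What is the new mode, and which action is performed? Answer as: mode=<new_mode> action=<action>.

mode=IDLE action=lamp_flash

current mode = PATROL; filter table to that mode:
  (PATROL, obstacle) → (IDLE, lamp_flash)  ← event matches
  (PATROL, arrived) → (PATROL, lamp_flash)
  (PATROL, grasp_fail) → (CHARGE, lamp_flash)
  (PATROL, target_seen) → (IDLE, announce)
event = obstacle selects (IDLE, lamp_flash)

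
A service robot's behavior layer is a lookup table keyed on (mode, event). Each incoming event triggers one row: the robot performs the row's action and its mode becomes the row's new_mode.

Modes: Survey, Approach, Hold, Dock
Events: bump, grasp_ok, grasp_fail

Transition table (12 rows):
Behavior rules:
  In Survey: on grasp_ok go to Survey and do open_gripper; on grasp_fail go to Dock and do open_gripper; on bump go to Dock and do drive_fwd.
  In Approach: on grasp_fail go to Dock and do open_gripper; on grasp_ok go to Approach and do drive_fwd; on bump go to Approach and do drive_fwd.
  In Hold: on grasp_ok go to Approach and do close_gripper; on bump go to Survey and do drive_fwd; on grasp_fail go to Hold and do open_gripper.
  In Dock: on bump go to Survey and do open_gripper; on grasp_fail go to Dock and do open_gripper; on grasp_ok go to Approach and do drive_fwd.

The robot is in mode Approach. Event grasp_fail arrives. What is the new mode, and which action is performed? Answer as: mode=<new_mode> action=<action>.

current mode = Approach; filter table to that mode:
  (Approach, grasp_fail) → (Dock, open_gripper)  ← event matches
  (Approach, grasp_ok) → (Approach, drive_fwd)
  (Approach, bump) → (Approach, drive_fwd)
event = grasp_fail selects (Dock, open_gripper)

mode=Dock action=open_gripper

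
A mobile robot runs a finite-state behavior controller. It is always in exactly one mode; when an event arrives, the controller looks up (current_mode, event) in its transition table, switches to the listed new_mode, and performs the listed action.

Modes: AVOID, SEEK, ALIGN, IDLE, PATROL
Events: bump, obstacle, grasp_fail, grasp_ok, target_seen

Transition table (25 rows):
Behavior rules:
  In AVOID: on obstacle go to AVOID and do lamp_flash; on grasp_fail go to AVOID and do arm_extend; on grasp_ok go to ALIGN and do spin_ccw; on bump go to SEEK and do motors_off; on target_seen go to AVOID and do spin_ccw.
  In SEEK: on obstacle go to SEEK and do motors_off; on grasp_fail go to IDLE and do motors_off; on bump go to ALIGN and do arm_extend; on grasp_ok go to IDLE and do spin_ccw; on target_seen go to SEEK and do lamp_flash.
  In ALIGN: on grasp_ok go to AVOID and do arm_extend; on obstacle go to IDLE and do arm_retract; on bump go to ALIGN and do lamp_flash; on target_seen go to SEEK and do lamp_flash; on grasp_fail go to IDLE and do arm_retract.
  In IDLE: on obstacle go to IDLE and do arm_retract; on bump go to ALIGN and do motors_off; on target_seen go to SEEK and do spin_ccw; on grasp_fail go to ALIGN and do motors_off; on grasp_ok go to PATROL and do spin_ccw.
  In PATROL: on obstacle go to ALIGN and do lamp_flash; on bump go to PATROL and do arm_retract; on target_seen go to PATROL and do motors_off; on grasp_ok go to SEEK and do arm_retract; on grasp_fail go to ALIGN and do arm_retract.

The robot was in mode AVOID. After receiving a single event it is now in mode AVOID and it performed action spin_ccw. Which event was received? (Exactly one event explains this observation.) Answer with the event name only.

target_seen

try bump: (AVOID, bump) → (SEEK, motors_off)
try obstacle: (AVOID, obstacle) → (AVOID, lamp_flash)
try grasp_fail: (AVOID, grasp_fail) → (AVOID, arm_extend)
try grasp_ok: (AVOID, grasp_ok) → (ALIGN, spin_ccw)
try target_seen: (AVOID, target_seen) → (AVOID, spin_ccw)  ← matches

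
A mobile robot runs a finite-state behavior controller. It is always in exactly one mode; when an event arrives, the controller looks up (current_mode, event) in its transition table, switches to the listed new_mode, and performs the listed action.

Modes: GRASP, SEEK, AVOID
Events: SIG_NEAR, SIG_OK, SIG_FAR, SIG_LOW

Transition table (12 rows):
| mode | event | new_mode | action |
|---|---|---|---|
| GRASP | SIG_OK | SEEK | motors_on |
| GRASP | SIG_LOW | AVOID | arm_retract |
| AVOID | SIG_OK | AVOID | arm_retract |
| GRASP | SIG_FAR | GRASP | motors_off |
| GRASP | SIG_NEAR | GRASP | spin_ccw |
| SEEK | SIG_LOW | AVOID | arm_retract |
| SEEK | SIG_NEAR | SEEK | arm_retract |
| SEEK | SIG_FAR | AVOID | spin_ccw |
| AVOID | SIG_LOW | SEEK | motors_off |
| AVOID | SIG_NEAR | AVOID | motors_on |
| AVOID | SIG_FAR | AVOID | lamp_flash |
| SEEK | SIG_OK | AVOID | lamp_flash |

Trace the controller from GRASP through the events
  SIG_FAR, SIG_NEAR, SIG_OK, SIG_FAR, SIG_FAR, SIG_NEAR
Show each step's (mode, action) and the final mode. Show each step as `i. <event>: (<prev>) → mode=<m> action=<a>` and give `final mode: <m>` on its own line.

1. SIG_FAR: (GRASP) → mode=GRASP action=motors_off
2. SIG_NEAR: (GRASP) → mode=GRASP action=spin_ccw
3. SIG_OK: (GRASP) → mode=SEEK action=motors_on
4. SIG_FAR: (SEEK) → mode=AVOID action=spin_ccw
5. SIG_FAR: (AVOID) → mode=AVOID action=lamp_flash
6. SIG_NEAR: (AVOID) → mode=AVOID action=motors_on

final mode: AVOID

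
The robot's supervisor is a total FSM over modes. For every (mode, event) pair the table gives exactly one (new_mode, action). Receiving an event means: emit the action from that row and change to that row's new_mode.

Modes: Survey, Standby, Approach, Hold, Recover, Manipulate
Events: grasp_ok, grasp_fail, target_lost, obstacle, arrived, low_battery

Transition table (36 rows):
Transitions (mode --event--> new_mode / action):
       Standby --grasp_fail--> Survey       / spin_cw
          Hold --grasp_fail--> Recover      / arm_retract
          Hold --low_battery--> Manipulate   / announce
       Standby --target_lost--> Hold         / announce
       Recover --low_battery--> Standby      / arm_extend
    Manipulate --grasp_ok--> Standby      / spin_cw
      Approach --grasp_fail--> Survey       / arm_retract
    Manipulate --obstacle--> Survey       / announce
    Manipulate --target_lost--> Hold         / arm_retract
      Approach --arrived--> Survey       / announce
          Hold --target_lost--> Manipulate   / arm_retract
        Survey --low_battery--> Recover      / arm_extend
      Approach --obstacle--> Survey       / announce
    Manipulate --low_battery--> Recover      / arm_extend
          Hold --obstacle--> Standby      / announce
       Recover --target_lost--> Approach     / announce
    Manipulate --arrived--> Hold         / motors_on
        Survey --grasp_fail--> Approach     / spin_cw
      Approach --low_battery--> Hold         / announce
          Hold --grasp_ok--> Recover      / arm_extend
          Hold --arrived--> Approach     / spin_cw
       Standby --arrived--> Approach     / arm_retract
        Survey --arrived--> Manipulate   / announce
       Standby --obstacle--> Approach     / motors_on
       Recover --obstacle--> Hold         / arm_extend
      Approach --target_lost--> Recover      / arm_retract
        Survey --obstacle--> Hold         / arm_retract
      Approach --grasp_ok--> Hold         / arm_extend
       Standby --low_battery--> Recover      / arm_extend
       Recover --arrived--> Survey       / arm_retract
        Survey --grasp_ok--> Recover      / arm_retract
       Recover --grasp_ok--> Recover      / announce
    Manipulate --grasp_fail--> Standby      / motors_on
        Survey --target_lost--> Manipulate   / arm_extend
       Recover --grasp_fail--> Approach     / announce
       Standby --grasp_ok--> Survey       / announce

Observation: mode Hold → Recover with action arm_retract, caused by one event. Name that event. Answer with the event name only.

try grasp_ok: (Hold, grasp_ok) → (Recover, arm_extend)
try grasp_fail: (Hold, grasp_fail) → (Recover, arm_retract)  ← matches
try target_lost: (Hold, target_lost) → (Manipulate, arm_retract)
try obstacle: (Hold, obstacle) → (Standby, announce)
try arrived: (Hold, arrived) → (Approach, spin_cw)
try low_battery: (Hold, low_battery) → (Manipulate, announce)

grasp_fail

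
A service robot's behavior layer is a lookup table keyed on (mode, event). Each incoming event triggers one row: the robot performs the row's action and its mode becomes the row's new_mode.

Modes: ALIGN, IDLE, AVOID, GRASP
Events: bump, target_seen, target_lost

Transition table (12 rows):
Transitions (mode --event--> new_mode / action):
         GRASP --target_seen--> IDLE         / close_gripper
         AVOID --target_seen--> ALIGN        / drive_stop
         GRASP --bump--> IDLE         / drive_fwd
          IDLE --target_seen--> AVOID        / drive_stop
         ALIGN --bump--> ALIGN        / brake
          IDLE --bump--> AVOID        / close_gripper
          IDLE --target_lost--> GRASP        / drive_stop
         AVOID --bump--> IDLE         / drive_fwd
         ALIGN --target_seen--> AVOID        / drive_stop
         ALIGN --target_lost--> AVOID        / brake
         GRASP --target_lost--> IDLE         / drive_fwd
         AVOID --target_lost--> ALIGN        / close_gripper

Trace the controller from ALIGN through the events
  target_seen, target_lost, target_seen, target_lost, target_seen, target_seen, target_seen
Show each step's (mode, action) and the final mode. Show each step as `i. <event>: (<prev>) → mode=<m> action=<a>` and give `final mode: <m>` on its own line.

final mode: AVOID

1. target_seen: (ALIGN) → mode=AVOID action=drive_stop
2. target_lost: (AVOID) → mode=ALIGN action=close_gripper
3. target_seen: (ALIGN) → mode=AVOID action=drive_stop
4. target_lost: (AVOID) → mode=ALIGN action=close_gripper
5. target_seen: (ALIGN) → mode=AVOID action=drive_stop
6. target_seen: (AVOID) → mode=ALIGN action=drive_stop
7. target_seen: (ALIGN) → mode=AVOID action=drive_stop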